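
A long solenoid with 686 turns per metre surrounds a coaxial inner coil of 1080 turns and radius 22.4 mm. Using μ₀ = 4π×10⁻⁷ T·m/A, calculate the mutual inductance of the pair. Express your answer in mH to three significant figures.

The outer solenoid produces a uniform field B₁ = μ₀n₁I₁ across the inner coil,
so the flux linkage is N₂Φ = N₂B₁A₂ = μ₀n₁N₂A₂·I₁, giving M = μ₀n₁N₂A₂.
A₂ = πr² = π(2.240×10^-2 m)² = 1.576×10^-3 m².
M = (4π×10⁻⁷)(686)(1080)(1.576×10^-3) = 1.468×10^-3 H.

M ≈ 1.47 mH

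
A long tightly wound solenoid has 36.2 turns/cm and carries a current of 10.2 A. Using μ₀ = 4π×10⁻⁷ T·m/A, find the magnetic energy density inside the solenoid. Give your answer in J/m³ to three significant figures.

B = μ₀nI = (4π×10⁻⁷)(3.620×10^3)(10.2) = 4.640×10^-2 T.
u = B²/(2μ₀) = (4.640×10^-2)²/(2×4π×10⁻⁷) = 856.6 J/m³.

u ≈ 857 J/m³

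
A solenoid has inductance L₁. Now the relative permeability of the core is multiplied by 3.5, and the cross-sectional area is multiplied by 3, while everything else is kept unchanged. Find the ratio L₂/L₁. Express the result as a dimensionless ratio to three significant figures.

L₂/L₁ = 10.5

For a solenoid, L ∝ μᵣN²A/ℓ.
L₂/L₁ = (3.5) × (3) = 10.5.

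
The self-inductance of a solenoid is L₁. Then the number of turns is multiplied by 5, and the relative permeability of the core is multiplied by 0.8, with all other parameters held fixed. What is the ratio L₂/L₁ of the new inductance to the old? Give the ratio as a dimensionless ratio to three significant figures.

L₂/L₁ = 20.0

For a solenoid, L ∝ μᵣN²A/ℓ.
L₂/L₁ = (5)^2 × (0.8) = 20.0.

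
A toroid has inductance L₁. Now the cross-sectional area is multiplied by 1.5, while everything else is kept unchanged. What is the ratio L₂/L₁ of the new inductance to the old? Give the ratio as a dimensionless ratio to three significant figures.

L₂/L₁ = 1.50

For a toroid, L ∝ μᵣN²A/R.
L₂/L₁ = (1.5) = 1.50.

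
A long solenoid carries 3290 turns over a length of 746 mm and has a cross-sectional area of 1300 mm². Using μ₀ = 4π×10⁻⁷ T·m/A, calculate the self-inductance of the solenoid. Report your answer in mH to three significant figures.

A = 1300 mm² = 1.300×10^-3 m².
For a long solenoid, L = μ₀N²A/ℓ.
L = (4π×10⁻⁷)(3290)²(1.300×10^-3)/(0.746 m) = 2.370×10^-2 H.

L ≈ 23.7 mH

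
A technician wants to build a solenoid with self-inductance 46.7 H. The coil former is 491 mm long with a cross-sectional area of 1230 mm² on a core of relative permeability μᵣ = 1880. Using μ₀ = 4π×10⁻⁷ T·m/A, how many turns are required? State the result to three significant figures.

N ≈ 2810 turns

A = 1230 mm² = 1.230×10^-3 m².
From L = μ₀μᵣN²A/ℓ, N = √(Lℓ / (μ₀μᵣA)).
N = √[(46.7)(0.491) / ((4π×10⁻⁷)(1880)×1.230×10^-3)] = √(7.891×10^6) ≈ 2809.1.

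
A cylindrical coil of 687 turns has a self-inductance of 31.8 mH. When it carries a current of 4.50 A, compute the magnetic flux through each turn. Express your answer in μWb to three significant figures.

Φ_B ≈ 208 μWb

From L = NΦ_B/I, the flux per turn is Φ_B = LI/N.
Φ_B = (3.180×10^-2 H)(4.50 A)/687 = 2.083×10^-4 Wb.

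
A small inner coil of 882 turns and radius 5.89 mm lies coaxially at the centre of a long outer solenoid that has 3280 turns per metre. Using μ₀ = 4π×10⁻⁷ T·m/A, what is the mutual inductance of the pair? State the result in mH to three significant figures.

The outer solenoid produces a uniform field B₁ = μ₀n₁I₁ across the inner coil,
so the flux linkage is N₂Φ = N₂B₁A₂ = μ₀n₁N₂A₂·I₁, giving M = μ₀n₁N₂A₂.
A₂ = πr² = π(5.890×10^-3 m)² = 1.090×10^-4 m².
M = (4π×10⁻⁷)(3280)(882)(1.090×10^-4) = 3.962×10^-4 H.

M ≈ 0.396 mH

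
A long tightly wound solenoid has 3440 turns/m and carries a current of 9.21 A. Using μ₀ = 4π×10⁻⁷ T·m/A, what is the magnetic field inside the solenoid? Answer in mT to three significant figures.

Inside a long solenoid, B = μ₀nI.
B = (4π×10⁻⁷)(3.440×10^3 m⁻¹)(9.21 A) = 3.981×10^-2 T.

B ≈ 39.8 mT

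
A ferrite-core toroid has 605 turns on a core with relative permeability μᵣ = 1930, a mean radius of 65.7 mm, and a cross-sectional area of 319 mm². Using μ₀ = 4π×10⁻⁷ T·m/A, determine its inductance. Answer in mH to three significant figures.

L ≈ 686 mH

For a thin toroid, L = μ₀μᵣN²A/(2πR).
L = (4π×10⁻⁷)(1930)(605)²(3.190×10^-4) / (2π×6.570×10^-2 m) = 0.686 H.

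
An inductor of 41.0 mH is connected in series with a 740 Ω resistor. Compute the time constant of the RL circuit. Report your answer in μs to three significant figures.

τ = L/R = (4.100×10^-2 H)/(740 Ω) = 5.541×10^-5 s.

τ ≈ 55.4 μs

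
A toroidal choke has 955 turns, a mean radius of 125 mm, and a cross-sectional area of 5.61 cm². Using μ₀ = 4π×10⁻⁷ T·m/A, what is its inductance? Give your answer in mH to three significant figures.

L ≈ 0.819 mH

For a thin toroid, L = μ₀N²A/(2πR).
L = (4π×10⁻⁷)(955)²(5.610×10^-4) / (2π×0.125 m) = 8.186×10^-4 H.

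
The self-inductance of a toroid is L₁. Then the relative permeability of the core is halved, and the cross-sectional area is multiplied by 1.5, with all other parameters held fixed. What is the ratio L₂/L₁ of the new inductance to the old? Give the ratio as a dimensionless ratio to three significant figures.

L₂/L₁ = 0.750

For a toroid, L ∝ μᵣN²A/R.
L₂/L₁ = (0.5) × (1.5) = 0.750.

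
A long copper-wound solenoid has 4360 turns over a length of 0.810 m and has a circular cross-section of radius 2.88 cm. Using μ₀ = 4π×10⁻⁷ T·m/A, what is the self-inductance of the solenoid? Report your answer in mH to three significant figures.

L ≈ 76.8 mH

A = πr² = π(2.880×10^-2 m)² = 2.606×10^-3 m².
For a long solenoid, L = μ₀N²A/ℓ.
L = (4π×10⁻⁷)(4360)²(2.606×10^-3)/(0.81 m) = 7.6848×10^-2 H.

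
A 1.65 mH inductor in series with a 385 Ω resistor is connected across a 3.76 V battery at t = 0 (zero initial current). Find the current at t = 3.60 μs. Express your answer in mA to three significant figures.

τ = L/R = 1.650×10^-3/385 = 4.286×10^-6 s; final current I_∞ = ε/R = 3.76/385 = 9.766×10^-3 A.
I(t) = I_∞(1 − e^(−t/τ)) with t/τ = 0.840.
I = (9.766×10^-3)(1 − e^(−0.840)) = 5.550×10^-3 A.

I ≈ 5.55 mA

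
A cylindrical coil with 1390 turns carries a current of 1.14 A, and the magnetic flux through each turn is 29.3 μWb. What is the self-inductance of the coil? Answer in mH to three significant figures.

L ≈ 35.7 mH

Self-inductance is defined by L = NΦ_B/I (flux linkage over current).
L = (1390)(2.930×10^-5 Wb)/(1.14 A) = 3.573×10^-2 H.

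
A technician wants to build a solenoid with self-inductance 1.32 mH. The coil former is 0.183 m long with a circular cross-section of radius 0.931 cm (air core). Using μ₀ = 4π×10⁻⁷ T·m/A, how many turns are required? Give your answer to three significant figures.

N ≈ 840 turns

A = πr² = π(9.310×10^-3 m)² = 2.723×10^-4 m².
From L = μ₀N²A/ℓ, N = √(Lℓ / (μ₀A)).
N = √[(1.320×10^-3)(0.183) / ((4π×10⁻⁷)×2.723×10^-4)] = √(7.059×10^5) ≈ 840.2.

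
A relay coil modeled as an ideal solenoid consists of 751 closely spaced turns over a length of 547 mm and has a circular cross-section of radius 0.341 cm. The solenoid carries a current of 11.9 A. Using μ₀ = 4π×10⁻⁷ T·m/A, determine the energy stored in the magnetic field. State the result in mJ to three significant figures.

A = πr² = π(3.410×10^-3 m)² = 3.653×10^-5 m².
L = μ₀N²A/ℓ = (4π×10⁻⁷)(751)²(3.653×10^-5)/(0.547) = 4.733×10^-5 H.
U = ½LI² = ½(4.733×10^-5)(11.9)² = 3.351×10^-3 J.

U ≈ 3.35 mJ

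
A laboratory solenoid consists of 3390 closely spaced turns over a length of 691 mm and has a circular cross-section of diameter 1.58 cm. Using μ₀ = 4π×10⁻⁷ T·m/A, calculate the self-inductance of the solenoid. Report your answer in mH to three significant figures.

A = π(d/2)² = π(7.900×10^-3 m)² = 1.961×10^-4 m².
For a long solenoid, L = μ₀N²A/ℓ.
L = (4π×10⁻⁷)(3390)²(1.961×10^-4)/(0.691 m) = 4.098×10^-3 H.

L ≈ 4.10 mH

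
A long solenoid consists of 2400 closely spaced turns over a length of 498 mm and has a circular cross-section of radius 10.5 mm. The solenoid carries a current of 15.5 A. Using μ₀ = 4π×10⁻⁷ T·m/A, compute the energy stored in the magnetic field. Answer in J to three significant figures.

A = πr² = π(1.050×10^-2 m)² = 3.464×10^-4 m².
L = μ₀N²A/ℓ = (4π×10⁻⁷)(2400)²(3.464×10^-4)/(0.498) = 5.034×10^-3 H.
U = ½LI² = ½(5.034×10^-3)(15.5)² = 0.6047 J.

U ≈ 0.605 J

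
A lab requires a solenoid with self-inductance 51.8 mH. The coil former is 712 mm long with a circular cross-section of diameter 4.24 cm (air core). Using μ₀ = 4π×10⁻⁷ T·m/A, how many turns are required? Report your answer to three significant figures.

A = π(d/2)² = π(2.120×10^-2 m)² = 1.412×10^-3 m².
From L = μ₀N²A/ℓ, N = √(Lℓ / (μ₀A)).
N = √[(5.180×10^-2)(0.712) / ((4π×10⁻⁷)×1.412×10^-3)] = √(2.079×10^7) ≈ 4559.2.

N ≈ 4560 turns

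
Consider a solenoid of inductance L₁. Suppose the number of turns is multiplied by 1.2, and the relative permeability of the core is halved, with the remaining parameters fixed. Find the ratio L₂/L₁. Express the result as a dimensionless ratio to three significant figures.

L₂/L₁ = 0.720

For a solenoid, L ∝ μᵣN²A/ℓ.
L₂/L₁ = (1.2)^2 × (0.5) = 0.720.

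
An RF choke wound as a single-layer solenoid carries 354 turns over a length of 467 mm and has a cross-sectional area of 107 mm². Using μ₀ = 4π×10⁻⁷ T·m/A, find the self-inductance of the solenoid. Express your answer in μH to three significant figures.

A = 107 mm² = 1.070×10^-4 m².
For a long solenoid, L = μ₀N²A/ℓ.
L = (4π×10⁻⁷)(354)²(1.070×10^-4)/(0.467 m) = 3.608×10^-5 H.

L ≈ 36.1 μH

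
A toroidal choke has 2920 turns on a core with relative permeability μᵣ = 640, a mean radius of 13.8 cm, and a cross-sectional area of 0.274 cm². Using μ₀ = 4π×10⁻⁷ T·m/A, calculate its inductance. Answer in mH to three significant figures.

For a thin toroid, L = μ₀μᵣN²A/(2πR).
L = (4π×10⁻⁷)(640)(2920)²(2.740×10^-5) / (2π×0.138 m) = 0.2167 H.

L ≈ 217 mH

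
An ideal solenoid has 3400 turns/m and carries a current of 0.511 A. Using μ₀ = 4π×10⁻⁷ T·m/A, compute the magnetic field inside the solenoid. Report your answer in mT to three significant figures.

Inside a long solenoid, B = μ₀nI.
B = (4π×10⁻⁷)(3.400×10^3 m⁻¹)(0.511 A) = 2.183×10^-3 T.

B ≈ 2.18 mT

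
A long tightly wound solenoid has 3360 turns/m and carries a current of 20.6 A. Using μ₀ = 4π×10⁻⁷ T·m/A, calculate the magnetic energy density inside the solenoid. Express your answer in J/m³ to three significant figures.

B = μ₀nI = (4π×10⁻⁷)(3.360×10^3)(20.6) = 8.698×10^-2 T.
u = B²/(2μ₀) = (8.698×10^-2)²/(2×4π×10⁻⁷) = 3.010×10^3 J/m³.

u ≈ 3010 J/m³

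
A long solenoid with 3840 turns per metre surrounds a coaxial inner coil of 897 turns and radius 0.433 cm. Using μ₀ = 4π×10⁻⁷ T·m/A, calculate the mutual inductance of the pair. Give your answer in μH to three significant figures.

The outer solenoid produces a uniform field B₁ = μ₀n₁I₁ across the inner coil,
so the flux linkage is N₂Φ = N₂B₁A₂ = μ₀n₁N₂A₂·I₁, giving M = μ₀n₁N₂A₂.
A₂ = πr² = π(4.330×10^-3 m)² = 5.890×10^-5 m².
M = (4π×10⁻⁷)(3840)(897)(5.890×10^-5) = 2.550×10^-4 H.

M ≈ 255 μH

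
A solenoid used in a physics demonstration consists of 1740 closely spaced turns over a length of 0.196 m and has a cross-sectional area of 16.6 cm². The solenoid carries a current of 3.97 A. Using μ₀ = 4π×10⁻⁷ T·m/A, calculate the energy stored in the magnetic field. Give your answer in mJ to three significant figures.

U ≈ 254 mJ

A = 16.6 cm² = 1.660×10^-3 m².
L = μ₀N²A/ℓ = (4π×10⁻⁷)(1740)²(1.660×10^-3)/(0.196) = 3.222×10^-2 H.
U = ½LI² = ½(3.222×10^-2)(3.97)² = 0.2539 J.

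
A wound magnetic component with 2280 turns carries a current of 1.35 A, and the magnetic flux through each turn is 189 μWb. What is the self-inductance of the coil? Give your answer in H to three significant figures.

L ≈ 0.319 H

Self-inductance is defined by L = NΦ_B/I (flux linkage over current).
L = (2280)(1.890×10^-4 Wb)/(1.35 A) = 0.3192 H.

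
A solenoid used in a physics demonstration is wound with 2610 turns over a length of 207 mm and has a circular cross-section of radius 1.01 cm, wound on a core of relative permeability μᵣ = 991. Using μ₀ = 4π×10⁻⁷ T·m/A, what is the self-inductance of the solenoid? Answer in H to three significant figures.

A = πr² = π(1.010×10^-2 m)² = 3.2047×10^-4 m².
For a long solenoid, L = μ₀μᵣN²A/ℓ.
L = (4π×10⁻⁷)(991)(2610)²(3.2047×10^-4)/(0.207 m) = 13.13 H.

L ≈ 13.1 H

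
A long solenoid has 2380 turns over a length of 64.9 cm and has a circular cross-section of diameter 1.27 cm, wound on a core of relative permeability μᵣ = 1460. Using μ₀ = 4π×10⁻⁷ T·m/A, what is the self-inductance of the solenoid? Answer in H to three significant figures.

L ≈ 2.03 H

A = π(d/2)² = π(6.350×10^-3 m)² = 1.267×10^-4 m².
For a long solenoid, L = μ₀μᵣN²A/ℓ.
L = (4π×10⁻⁷)(1460)(2380)²(1.267×10^-4)/(0.649 m) = 2.028 H.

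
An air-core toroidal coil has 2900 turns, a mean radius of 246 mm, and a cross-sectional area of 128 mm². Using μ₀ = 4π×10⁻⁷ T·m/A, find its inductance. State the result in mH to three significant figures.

L ≈ 0.875 mH

For a thin toroid, L = μ₀N²A/(2πR).
L = (4π×10⁻⁷)(2900)²(1.280×10^-4) / (2π×0.246 m) = 8.752×10^-4 H.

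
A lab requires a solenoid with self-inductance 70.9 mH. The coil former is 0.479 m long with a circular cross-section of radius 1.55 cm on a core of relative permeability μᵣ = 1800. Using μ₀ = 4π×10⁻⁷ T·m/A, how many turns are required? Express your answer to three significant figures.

A = πr² = π(1.550×10^-2 m)² = 7.548×10^-4 m².
From L = μ₀μᵣN²A/ℓ, N = √(Lℓ / (μ₀μᵣA)).
N = √[(7.090×10^-2)(0.479) / ((4π×10⁻⁷)(1800)×7.548×10^-4)] = √(1.989×10^4) ≈ 141.0.

N ≈ 141 turns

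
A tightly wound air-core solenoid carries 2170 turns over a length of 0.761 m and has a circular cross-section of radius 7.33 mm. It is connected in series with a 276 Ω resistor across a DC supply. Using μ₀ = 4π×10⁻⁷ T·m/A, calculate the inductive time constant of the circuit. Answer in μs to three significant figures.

A = πr² = π(7.330×10^-3 m)² = 1.688×10^-4 m².
L = μ₀N²A/ℓ = (4π×10⁻⁷)(2170)²(1.688×10^-4)/(0.761) = 1.313×10^-3 H.
τ = L/R = (1.313×10^-3)/(276) = 4.755×10^-6 s.

τ ≈ 4.76 μs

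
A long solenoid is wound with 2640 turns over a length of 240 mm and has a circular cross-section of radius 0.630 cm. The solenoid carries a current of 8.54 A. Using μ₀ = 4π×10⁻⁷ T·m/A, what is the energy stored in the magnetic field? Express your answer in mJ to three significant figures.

U ≈ 166 mJ

A = πr² = π(6.300×10^-3 m)² = 1.247×10^-4 m².
L = μ₀N²A/ℓ = (4π×10⁻⁷)(2640)²(1.247×10^-4)/(0.24) = 4.550×10^-3 H.
U = ½LI² = ½(4.550×10^-3)(8.54)² = 0.1659 J.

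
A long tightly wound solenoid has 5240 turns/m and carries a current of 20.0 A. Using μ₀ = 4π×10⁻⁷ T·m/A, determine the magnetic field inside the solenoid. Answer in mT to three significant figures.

B ≈ 132 mT

Inside a long solenoid, B = μ₀nI.
B = (4π×10⁻⁷)(5.240×10^3 m⁻¹)(20.0 A) = 0.1317 T.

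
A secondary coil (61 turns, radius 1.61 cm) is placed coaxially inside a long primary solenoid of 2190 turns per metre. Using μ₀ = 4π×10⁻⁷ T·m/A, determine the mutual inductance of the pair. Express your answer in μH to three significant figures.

M ≈ 137 μH

The outer solenoid produces a uniform field B₁ = μ₀n₁I₁ across the inner coil,
so the flux linkage is N₂Φ = N₂B₁A₂ = μ₀n₁N₂A₂·I₁, giving M = μ₀n₁N₂A₂.
A₂ = πr² = π(1.610×10^-2 m)² = 8.143×10^-4 m².
M = (4π×10⁻⁷)(2190)(61)(8.143×10^-4) = 1.367×10^-4 H.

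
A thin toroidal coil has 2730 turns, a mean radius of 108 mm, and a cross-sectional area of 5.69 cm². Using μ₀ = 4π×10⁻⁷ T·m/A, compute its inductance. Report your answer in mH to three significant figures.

For a thin toroid, L = μ₀N²A/(2πR).
L = (4π×10⁻⁷)(2730)²(5.690×10^-4) / (2π×0.108 m) = 7.853×10^-3 H.

L ≈ 7.85 mH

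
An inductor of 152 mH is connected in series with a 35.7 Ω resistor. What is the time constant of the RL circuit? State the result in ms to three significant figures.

τ ≈ 4.26 ms

τ = L/R = (0.152 H)/(35.7 Ω) = 4.258×10^-3 s.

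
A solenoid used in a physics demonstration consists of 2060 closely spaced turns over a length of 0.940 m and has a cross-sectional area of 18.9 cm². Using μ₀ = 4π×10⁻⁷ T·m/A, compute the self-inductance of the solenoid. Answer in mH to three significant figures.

L ≈ 10.7 mH

A = 18.9 cm² = 1.890×10^-3 m².
For a long solenoid, L = μ₀N²A/ℓ.
L = (4π×10⁻⁷)(2060)²(1.890×10^-3)/(0.94 m) = 1.072×10^-2 H.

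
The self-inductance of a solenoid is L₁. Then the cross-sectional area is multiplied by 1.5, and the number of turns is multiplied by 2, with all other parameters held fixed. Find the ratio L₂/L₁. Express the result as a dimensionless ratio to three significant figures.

For a solenoid, L ∝ μᵣN²A/ℓ.
L₂/L₁ = (1.5) × (2)^2 = 6.00.

L₂/L₁ = 6.00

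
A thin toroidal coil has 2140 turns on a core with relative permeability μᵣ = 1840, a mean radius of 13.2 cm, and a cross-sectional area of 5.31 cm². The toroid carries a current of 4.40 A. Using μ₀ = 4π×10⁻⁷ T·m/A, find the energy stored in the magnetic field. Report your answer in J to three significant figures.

L = μ₀μᵣN²A/(2πR) = (4π×10⁻⁷)(1840)(2140)²(5.310×10^-4)/(2π×0.132) = 6.779 H.
U = ½LI² = ½(6.779)(4.40)² = 65.63 J.

U ≈ 65.6 J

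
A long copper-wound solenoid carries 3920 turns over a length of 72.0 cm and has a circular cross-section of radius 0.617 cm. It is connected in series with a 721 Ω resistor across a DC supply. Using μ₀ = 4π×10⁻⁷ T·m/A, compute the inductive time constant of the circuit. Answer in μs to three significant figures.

A = πr² = π(6.170×10^-3 m)² = 1.196×10^-4 m².
L = μ₀N²A/ℓ = (4π×10⁻⁷)(3920)²(1.196×10^-4)/(0.72) = 3.208×10^-3 H.
τ = L/R = (3.208×10^-3)/(721) = 4.449×10^-6 s.

τ ≈ 4.45 μs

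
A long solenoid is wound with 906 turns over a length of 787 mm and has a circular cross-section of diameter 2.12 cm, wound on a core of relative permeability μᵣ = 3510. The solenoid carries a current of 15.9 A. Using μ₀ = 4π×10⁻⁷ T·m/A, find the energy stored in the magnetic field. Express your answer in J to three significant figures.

A = π(d/2)² = π(1.060×10^-2 m)² = 3.530×10^-4 m².
L = μ₀μᵣN²A/ℓ = (4π×10⁻⁷)(3510)(906)²(3.530×10^-4)/(0.787) = 1.624 H.
U = ½LI² = ½(1.624)(15.9)² = 205.3 J.

U ≈ 205 J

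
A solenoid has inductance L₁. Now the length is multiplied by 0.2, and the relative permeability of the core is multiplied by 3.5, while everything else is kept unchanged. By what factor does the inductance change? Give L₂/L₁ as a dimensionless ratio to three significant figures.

L₂/L₁ = 17.5

For a solenoid, L ∝ μᵣN²A/ℓ.
L₂/L₁ = (0.2)^-1 × (3.5) = 17.5.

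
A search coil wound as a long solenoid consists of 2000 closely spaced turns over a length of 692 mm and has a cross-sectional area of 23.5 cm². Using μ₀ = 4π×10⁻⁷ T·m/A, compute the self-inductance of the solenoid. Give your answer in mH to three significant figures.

A = 23.5 cm² = 2.350×10^-3 m².
For a long solenoid, L = μ₀N²A/ℓ.
L = (4π×10⁻⁷)(2000)²(2.350×10^-3)/(0.692 m) = 1.707×10^-2 H.

L ≈ 17.1 mH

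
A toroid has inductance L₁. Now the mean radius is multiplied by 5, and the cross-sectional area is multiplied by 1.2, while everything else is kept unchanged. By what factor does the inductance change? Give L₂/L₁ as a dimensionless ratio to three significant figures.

L₂/L₁ = 0.240

For a toroid, L ∝ μᵣN²A/R.
L₂/L₁ = (5)^-1 × (1.2) = 0.240.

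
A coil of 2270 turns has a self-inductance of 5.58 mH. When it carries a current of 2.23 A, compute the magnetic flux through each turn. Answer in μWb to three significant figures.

From L = NΦ_B/I, the flux per turn is Φ_B = LI/N.
Φ_B = (5.580×10^-3 H)(2.23 A)/2270 = 5.482×10^-6 Wb.

Φ_B ≈ 5.48 μWb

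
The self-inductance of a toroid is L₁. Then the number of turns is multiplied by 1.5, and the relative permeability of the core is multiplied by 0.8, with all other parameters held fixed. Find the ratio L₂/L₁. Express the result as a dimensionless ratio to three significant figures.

For a toroid, L ∝ μᵣN²A/R.
L₂/L₁ = (1.5)^2 × (0.8) = 1.80.

L₂/L₁ = 1.80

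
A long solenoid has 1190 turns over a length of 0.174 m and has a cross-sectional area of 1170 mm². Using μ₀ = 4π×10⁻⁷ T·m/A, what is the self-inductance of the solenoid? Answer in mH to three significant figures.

A = 1170 mm² = 1.170×10^-3 m².
For a long solenoid, L = μ₀N²A/ℓ.
L = (4π×10⁻⁷)(1190)²(1.170×10^-3)/(0.174 m) = 1.197×10^-2 H.

L ≈ 12.0 mH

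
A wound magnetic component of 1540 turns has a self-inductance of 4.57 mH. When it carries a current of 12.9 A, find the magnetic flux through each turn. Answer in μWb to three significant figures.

Φ_B ≈ 38.3 μWb

From L = NΦ_B/I, the flux per turn is Φ_B = LI/N.
Φ_B = (4.570×10^-3 H)(12.9 A)/1540 = 3.828×10^-5 Wb.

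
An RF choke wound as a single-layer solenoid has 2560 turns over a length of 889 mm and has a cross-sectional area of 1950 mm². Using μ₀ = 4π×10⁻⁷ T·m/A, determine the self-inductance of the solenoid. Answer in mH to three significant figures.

A = 1950 mm² = 1.950×10^-3 m².
For a long solenoid, L = μ₀N²A/ℓ.
L = (4π×10⁻⁷)(2560)²(1.950×10^-3)/(0.889 m) = 1.806×10^-2 H.

L ≈ 18.1 mH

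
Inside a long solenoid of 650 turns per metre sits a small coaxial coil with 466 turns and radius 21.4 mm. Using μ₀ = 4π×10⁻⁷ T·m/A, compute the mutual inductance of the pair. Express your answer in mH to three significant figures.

The outer solenoid produces a uniform field B₁ = μ₀n₁I₁ across the inner coil,
so the flux linkage is N₂Φ = N₂B₁A₂ = μ₀n₁N₂A₂·I₁, giving M = μ₀n₁N₂A₂.
A₂ = πr² = π(2.140×10^-2 m)² = 1.439×10^-3 m².
M = (4π×10⁻⁷)(650)(466)(1.439×10^-3) = 5.476×10^-4 H.

M ≈ 0.548 mH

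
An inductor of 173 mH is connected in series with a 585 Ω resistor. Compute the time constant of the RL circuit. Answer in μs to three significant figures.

τ = L/R = (0.173 H)/(585 Ω) = 2.957×10^-4 s.

τ ≈ 296 μs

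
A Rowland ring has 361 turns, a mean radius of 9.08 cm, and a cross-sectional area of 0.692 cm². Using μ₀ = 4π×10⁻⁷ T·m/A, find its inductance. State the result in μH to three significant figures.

L ≈ 19.9 μH

For a thin toroid, L = μ₀N²A/(2πR).
L = (4π×10⁻⁷)(361)²(6.920×10^-5) / (2π×9.080×10^-2 m) = 1.986×10^-5 H.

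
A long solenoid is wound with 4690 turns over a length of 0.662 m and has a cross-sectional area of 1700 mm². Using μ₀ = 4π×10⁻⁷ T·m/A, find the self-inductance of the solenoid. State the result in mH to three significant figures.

A = 1700 mm² = 1.700×10^-3 m².
For a long solenoid, L = μ₀N²A/ℓ.
L = (4π×10⁻⁷)(4690)²(1.700×10^-3)/(0.662 m) = 7.098×10^-2 H.

L ≈ 71.0 mH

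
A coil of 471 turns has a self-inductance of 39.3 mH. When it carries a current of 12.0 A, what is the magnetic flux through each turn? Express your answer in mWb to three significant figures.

From L = NΦ_B/I, the flux per turn is Φ_B = LI/N.
Φ_B = (3.930×10^-2 H)(12.0 A)/471 = 1.001×10^-3 Wb.

Φ_B ≈ 1.00 mWb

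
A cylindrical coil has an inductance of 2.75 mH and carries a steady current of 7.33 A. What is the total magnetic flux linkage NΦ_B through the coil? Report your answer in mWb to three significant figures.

From L = NΦ_B/I, the flux linkage is NΦ_B = LI.
NΦ_B = (2.750×10^-3 H)(7.33 A) = 2.016×10^-2 Wb.

NΦ_B ≈ 20.2 mWb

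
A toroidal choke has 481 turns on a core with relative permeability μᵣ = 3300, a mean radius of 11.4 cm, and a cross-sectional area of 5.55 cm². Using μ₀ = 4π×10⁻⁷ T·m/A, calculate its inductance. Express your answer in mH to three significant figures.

L ≈ 743 mH

For a thin toroid, L = μ₀μᵣN²A/(2πR).
L = (4π×10⁻⁷)(3300)(481)²(5.550×10^-4) / (2π×0.114 m) = 0.7434 H.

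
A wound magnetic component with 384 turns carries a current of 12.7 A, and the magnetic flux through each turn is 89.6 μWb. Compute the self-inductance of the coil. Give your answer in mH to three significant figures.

L ≈ 2.71 mH

Self-inductance is defined by L = NΦ_B/I (flux linkage over current).
L = (384)(8.960×10^-5 Wb)/(12.7 A) = 2.709×10^-3 H.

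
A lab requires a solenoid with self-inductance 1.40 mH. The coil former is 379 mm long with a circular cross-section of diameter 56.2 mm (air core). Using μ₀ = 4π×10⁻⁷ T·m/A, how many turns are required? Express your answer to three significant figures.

N ≈ 413 turns

A = π(d/2)² = π(2.810×10^-2 m)² = 2.481×10^-3 m².
From L = μ₀N²A/ℓ, N = √(Lℓ / (μ₀A)).
N = √[(1.400×10^-3)(0.379) / ((4π×10⁻⁷)×2.481×10^-3)] = √(1.702×10^5) ≈ 412.6.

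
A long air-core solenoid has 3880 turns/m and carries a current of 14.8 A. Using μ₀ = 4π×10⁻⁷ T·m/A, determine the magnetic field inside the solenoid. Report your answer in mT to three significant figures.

B ≈ 72.2 mT

Inside a long solenoid, B = μ₀nI.
B = (4π×10⁻⁷)(3.880×10^3 m⁻¹)(14.8 A) = 7.216×10^-2 T.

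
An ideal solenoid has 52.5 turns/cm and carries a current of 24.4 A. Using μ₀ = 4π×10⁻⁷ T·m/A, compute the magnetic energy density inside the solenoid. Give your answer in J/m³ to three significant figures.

B = μ₀nI = (4π×10⁻⁷)(5.250×10^3)(24.4) = 0.161 T.
u = B²/(2μ₀) = (0.161)²/(2×4π×10⁻⁷) = 1.031×10^4 J/m³.

u ≈ 10300 J/m³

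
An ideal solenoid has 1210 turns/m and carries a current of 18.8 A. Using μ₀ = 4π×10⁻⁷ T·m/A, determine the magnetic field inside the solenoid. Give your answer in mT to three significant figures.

Inside a long solenoid, B = μ₀nI.
B = (4π×10⁻⁷)(1.210×10^3 m⁻¹)(18.8 A) = 2.859×10^-2 T.

B ≈ 28.6 mT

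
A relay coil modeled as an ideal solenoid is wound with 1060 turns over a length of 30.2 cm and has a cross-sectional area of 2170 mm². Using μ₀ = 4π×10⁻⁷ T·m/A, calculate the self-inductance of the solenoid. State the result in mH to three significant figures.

A = 2170 mm² = 2.170×10^-3 m².
For a long solenoid, L = μ₀N²A/ℓ.
L = (4π×10⁻⁷)(1060)²(2.170×10^-3)/(0.302 m) = 1.0146×10^-2 H.

L ≈ 10.1 mH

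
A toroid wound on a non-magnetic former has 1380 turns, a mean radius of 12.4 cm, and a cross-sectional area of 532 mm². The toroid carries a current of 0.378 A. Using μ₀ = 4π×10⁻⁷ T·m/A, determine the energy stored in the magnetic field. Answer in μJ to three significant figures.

U ≈ 117 μJ

L = μ₀N²A/(2πR) = (4π×10⁻⁷)(1380)²(5.320×10^-4)/(2π×0.124) = 1.634×10^-3 H.
U = ½LI² = ½(1.634×10^-3)(0.378)² = 1.167×10^-4 J.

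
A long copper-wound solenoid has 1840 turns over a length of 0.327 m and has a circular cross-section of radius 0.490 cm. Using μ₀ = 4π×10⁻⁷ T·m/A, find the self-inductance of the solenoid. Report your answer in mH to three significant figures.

A = πr² = π(4.900×10^-3 m)² = 7.543×10^-5 m².
For a long solenoid, L = μ₀N²A/ℓ.
L = (4π×10⁻⁷)(1840)²(7.543×10^-5)/(0.327 m) = 9.814×10^-4 H.

L ≈ 0.981 mH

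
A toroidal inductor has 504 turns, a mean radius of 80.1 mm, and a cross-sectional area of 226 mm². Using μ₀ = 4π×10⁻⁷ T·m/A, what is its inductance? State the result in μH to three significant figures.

For a thin toroid, L = μ₀N²A/(2πR).
L = (4π×10⁻⁷)(504)²(2.260×10^-4) / (2π×8.010×10^-2 m) = 1.433×10^-4 H.

L ≈ 143 μH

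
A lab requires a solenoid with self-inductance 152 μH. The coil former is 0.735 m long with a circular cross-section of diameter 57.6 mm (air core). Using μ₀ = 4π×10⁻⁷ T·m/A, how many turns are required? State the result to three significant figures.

N ≈ 185 turns

A = π(d/2)² = π(2.880×10^-2 m)² = 2.606×10^-3 m².
From L = μ₀N²A/ℓ, N = √(Lℓ / (μ₀A)).
N = √[(1.520×10^-4)(0.735) / ((4π×10⁻⁷)×2.606×10^-3)] = √(3.412×10^4) ≈ 184.7.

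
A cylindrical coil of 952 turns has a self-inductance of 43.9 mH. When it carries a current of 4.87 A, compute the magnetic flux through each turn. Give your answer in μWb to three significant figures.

Φ_B ≈ 225 μWb

From L = NΦ_B/I, the flux per turn is Φ_B = LI/N.
Φ_B = (4.390×10^-2 H)(4.87 A)/952 = 2.246×10^-4 Wb.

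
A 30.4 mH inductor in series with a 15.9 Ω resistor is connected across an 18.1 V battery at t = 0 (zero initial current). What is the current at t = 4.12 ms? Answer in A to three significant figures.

I ≈ 1.01 A

τ = L/R = 3.040×10^-2/15.9 = 1.912×10^-3 s; final current I_∞ = ε/R = 18.1/15.9 = 1.138 A.
I(t) = I_∞(1 − e^(−t/τ)) with t/τ = 2.155.
I = (1.138)(1 − e^(−2.155)) = 1.006 A.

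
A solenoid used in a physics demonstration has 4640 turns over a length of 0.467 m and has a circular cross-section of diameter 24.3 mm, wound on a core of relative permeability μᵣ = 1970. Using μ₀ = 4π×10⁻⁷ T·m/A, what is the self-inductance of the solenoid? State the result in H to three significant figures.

L ≈ 52.9 H

A = π(d/2)² = π(1.215×10^-2 m)² = 4.638×10^-4 m².
For a long solenoid, L = μ₀μᵣN²A/ℓ.
L = (4π×10⁻⁷)(1970)(4640)²(4.638×10^-4)/(0.467 m) = 52.93 H.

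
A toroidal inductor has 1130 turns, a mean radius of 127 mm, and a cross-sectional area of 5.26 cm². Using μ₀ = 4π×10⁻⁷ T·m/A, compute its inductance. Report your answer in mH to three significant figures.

For a thin toroid, L = μ₀N²A/(2πR).
L = (4π×10⁻⁷)(1130)²(5.260×10^-4) / (2π×0.127 m) = 1.058×10^-3 H.

L ≈ 1.06 mH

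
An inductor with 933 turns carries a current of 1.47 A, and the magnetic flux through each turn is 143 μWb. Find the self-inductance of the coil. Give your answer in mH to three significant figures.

Self-inductance is defined by L = NΦ_B/I (flux linkage over current).
L = (933)(1.430×10^-4 Wb)/(1.47 A) = 9.076×10^-2 H.

L ≈ 90.8 mH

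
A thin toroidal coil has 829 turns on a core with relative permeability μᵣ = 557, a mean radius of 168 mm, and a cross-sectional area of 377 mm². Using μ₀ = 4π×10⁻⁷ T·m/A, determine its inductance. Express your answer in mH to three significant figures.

For a thin toroid, L = μ₀μᵣN²A/(2πR).
L = (4π×10⁻⁷)(557)(829)²(3.770×10^-4) / (2π×0.168 m) = 0.1718 H.

L ≈ 172 mH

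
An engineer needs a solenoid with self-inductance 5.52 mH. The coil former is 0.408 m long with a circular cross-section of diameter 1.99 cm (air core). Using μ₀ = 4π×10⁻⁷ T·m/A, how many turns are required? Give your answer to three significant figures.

N ≈ 2400 turns

A = π(d/2)² = π(9.950×10^-3 m)² = 3.110×10^-4 m².
From L = μ₀N²A/ℓ, N = √(Lℓ / (μ₀A)).
N = √[(5.520×10^-3)(0.408) / ((4π×10⁻⁷)×3.110×10^-4)] = √(5.762×10^6) ≈ 2400.5.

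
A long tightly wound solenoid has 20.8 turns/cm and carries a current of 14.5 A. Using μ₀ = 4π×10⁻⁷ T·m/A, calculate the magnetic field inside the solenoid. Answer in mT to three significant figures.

Inside a long solenoid, B = μ₀nI.
B = (4π×10⁻⁷)(2.080×10^3 m⁻¹)(14.5 A) = 3.790×10^-2 T.

B ≈ 37.9 mT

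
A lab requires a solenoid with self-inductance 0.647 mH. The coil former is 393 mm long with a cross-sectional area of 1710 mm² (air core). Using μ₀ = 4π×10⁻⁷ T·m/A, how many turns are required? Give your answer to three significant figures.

A = 1710 mm² = 1.710×10^-3 m².
From L = μ₀N²A/ℓ, N = √(Lℓ / (μ₀A)).
N = √[(6.470×10^-4)(0.393) / ((4π×10⁻⁷)×1.710×10^-3)] = √(1.183×10^5) ≈ 344.0.

N ≈ 344 turns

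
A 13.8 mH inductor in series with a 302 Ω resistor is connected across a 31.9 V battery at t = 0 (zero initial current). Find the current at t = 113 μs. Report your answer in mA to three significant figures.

τ = L/R = 1.380×10^-2/302 = 4.570×10^-5 s; final current I_∞ = ε/R = 31.9/302 = 0.1056 A.
I(t) = I_∞(1 − e^(−t/τ)) with t/τ = 2.473.
I = (0.1056)(1 − e^(−2.473)) = 9.672×10^-2 A.

I ≈ 96.7 mA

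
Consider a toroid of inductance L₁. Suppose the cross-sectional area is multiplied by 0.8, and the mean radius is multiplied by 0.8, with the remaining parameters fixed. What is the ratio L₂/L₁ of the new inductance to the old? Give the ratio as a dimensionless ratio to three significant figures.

For a toroid, L ∝ μᵣN²A/R.
L₂/L₁ = (0.8) × (0.8)^-1 = 1.00.

L₂/L₁ = 1.00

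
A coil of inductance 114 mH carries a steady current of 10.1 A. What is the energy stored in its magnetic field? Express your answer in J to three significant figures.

U ≈ 5.81 J

Stored magnetic energy: U = ½LI².
U = ½(0.114 H)(10.1 A)² = 5.8146 J.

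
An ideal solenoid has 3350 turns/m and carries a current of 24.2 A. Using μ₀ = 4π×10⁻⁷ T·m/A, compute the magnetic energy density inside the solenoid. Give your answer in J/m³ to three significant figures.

B = μ₀nI = (4π×10⁻⁷)(3.350×10^3)(24.2) = 0.1019 T.
u = B²/(2μ₀) = (0.1019)²/(2×4π×10⁻⁷) = 4.130×10^3 J/m³.

u ≈ 4130 J/m³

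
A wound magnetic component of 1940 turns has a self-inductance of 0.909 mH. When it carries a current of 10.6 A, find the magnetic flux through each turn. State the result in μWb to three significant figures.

Φ_B ≈ 4.97 μWb

From L = NΦ_B/I, the flux per turn is Φ_B = LI/N.
Φ_B = (9.090×10^-4 H)(10.6 A)/1940 = 4.967×10^-6 Wb.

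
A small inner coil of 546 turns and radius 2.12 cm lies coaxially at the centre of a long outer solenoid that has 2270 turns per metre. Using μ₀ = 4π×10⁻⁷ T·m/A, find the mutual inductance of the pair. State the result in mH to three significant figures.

M ≈ 2.20 mH

The outer solenoid produces a uniform field B₁ = μ₀n₁I₁ across the inner coil,
so the flux linkage is N₂Φ = N₂B₁A₂ = μ₀n₁N₂A₂·I₁, giving M = μ₀n₁N₂A₂.
A₂ = πr² = π(2.120×10^-2 m)² = 1.412×10^-3 m².
M = (4π×10⁻⁷)(2270)(546)(1.412×10^-3) = 2.199×10^-3 H.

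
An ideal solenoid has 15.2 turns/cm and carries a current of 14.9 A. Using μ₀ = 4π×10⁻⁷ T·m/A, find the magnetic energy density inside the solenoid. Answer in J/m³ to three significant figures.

u ≈ 322 J/m³

B = μ₀nI = (4π×10⁻⁷)(1.520×10^3)(14.9) = 2.846×10^-2 T.
u = B²/(2μ₀) = (2.846×10^-2)²/(2×4π×10⁻⁷) = 322.3 J/m³.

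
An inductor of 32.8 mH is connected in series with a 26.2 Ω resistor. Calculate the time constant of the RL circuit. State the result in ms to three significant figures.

τ = L/R = (3.280×10^-2 H)/(26.2 Ω) = 1.252×10^-3 s.

τ ≈ 1.25 ms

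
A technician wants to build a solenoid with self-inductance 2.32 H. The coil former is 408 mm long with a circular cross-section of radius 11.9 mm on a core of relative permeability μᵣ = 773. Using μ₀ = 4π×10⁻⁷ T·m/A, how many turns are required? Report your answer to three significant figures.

N ≈ 1480 turns

A = πr² = π(1.190×10^-2 m)² = 4.449×10^-4 m².
From L = μ₀μᵣN²A/ℓ, N = √(Lℓ / (μ₀μᵣA)).
N = √[(2.32)(0.408) / ((4π×10⁻⁷)(773)×4.449×10^-4)] = √(2.190×10^6) ≈ 1480.0.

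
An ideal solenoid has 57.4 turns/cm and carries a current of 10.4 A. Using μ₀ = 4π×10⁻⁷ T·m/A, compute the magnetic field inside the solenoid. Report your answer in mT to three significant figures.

B ≈ 75.0 mT

Inside a long solenoid, B = μ₀nI.
B = (4π×10⁻⁷)(5.740×10^3 m⁻¹)(10.4 A) = 7.502×10^-2 T.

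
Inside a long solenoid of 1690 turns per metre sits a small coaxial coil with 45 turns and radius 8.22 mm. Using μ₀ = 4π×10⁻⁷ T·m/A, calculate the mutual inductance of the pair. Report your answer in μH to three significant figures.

The outer solenoid produces a uniform field B₁ = μ₀n₁I₁ across the inner coil,
so the flux linkage is N₂Φ = N₂B₁A₂ = μ₀n₁N₂A₂·I₁, giving M = μ₀n₁N₂A₂.
A₂ = πr² = π(8.220×10^-3 m)² = 2.123×10^-4 m².
M = (4π×10⁻⁷)(1690)(45)(2.123×10^-4) = 2.029×10^-5 H.

M ≈ 20.3 μH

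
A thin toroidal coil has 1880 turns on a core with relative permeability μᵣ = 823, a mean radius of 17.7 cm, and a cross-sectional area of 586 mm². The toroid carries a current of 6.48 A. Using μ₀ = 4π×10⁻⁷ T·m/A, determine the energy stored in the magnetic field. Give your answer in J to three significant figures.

U ≈ 40.4 J

L = μ₀μᵣN²A/(2πR) = (4π×10⁻⁷)(823)(1880)²(5.860×10^-4)/(2π×0.177) = 1.926 H.
U = ½LI² = ½(1.926)(6.48)² = 40.44 J.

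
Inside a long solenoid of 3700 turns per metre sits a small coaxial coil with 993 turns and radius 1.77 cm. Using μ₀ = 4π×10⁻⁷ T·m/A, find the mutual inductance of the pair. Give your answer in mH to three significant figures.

The outer solenoid produces a uniform field B₁ = μ₀n₁I₁ across the inner coil,
so the flux linkage is N₂Φ = N₂B₁A₂ = μ₀n₁N₂A₂·I₁, giving M = μ₀n₁N₂A₂.
A₂ = πr² = π(1.770×10^-2 m)² = 9.842×10^-4 m².
M = (4π×10⁻⁷)(3700)(993)(9.842×10^-4) = 4.544×10^-3 H.

M ≈ 4.54 mH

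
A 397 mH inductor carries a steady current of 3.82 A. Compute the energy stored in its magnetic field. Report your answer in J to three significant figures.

U ≈ 2.90 J

Stored magnetic energy: U = ½LI².
U = ½(0.397 H)(3.82 A)² = 2.897 J.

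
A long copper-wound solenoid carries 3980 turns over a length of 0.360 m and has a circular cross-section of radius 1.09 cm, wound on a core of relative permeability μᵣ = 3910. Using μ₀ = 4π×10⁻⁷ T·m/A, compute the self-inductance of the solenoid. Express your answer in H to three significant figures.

A = πr² = π(1.090×10^-2 m)² = 3.733×10^-4 m².
For a long solenoid, L = μ₀μᵣN²A/ℓ.
L = (4π×10⁻⁷)(3910)(3980)²(3.733×10^-4)/(0.36 m) = 80.7 H.

L ≈ 80.7 H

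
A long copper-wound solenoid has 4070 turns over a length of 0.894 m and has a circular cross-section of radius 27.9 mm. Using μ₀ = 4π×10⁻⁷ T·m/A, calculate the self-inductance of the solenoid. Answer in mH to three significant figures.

A = πr² = π(2.790×10^-2 m)² = 2.445×10^-3 m².
For a long solenoid, L = μ₀N²A/ℓ.
L = (4π×10⁻⁷)(4070)²(2.445×10^-3)/(0.894 m) = 5.694×10^-2 H.

L ≈ 56.9 mH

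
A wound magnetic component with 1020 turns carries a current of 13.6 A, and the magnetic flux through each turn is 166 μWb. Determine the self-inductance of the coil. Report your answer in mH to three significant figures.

L ≈ 12.5 mH

Self-inductance is defined by L = NΦ_B/I (flux linkage over current).
L = (1020)(1.660×10^-4 Wb)/(13.6 A) = 1.245×10^-2 H.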